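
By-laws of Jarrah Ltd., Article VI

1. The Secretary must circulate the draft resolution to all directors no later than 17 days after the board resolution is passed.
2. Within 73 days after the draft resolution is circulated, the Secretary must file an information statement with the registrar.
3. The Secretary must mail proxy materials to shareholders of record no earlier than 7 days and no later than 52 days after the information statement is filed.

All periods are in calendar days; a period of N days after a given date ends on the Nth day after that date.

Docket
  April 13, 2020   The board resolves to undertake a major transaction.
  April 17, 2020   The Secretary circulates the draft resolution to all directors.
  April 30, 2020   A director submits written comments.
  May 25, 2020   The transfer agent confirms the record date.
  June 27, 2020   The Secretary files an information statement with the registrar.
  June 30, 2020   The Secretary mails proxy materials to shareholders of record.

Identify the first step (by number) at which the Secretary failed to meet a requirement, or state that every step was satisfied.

(1) due by April 13, 2020 + 17 days = April 30, 2020; completed April 17, 2020, before the deadline.
(2) due by April 17, 2020 + 73 days = June 29, 2020; done June 27, 2020 — timely.
(3) the permitted window runs from June 27, 2020 + 7 = July 4, 2020 to June 27, 2020 + 52 = August 18, 2020; done June 30, 2020 — 4 days before the window opened.

Step 3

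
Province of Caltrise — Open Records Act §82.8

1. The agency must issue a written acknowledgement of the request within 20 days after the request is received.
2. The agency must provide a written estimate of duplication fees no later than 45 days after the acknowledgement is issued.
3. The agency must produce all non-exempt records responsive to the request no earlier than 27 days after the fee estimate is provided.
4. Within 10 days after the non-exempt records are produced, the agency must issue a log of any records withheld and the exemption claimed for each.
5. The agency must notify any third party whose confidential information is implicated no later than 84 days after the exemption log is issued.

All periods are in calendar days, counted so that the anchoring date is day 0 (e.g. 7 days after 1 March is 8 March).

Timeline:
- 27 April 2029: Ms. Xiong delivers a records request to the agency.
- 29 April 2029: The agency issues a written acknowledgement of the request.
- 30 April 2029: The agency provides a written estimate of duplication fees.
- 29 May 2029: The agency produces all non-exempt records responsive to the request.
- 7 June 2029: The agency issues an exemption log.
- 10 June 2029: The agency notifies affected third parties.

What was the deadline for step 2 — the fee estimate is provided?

13 June 2029

Step 2 runs from 29 April 2029, when the acknowledgement is issued. 45 days after 29 April 2029 is 13 June 2029.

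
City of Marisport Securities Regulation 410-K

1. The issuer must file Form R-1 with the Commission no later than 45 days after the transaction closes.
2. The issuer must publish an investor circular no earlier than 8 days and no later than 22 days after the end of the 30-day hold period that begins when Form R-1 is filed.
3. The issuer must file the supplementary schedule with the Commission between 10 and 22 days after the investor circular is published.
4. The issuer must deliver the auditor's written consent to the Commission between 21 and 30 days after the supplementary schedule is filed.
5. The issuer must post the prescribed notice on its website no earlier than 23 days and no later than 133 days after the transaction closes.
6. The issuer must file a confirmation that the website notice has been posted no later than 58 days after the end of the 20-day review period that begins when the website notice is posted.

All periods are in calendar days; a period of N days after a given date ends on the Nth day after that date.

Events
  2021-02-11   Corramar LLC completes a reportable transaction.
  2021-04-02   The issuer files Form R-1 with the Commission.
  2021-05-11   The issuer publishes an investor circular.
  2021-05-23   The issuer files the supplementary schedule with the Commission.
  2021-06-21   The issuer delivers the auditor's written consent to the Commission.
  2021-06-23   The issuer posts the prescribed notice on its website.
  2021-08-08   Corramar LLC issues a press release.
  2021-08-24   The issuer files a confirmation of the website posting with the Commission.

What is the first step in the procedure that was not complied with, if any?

Step 1

(1) due by 2021-02-11 + 45 days = 2021-03-28; done 2021-04-02 — 5 days late.
Later steps need not be reached.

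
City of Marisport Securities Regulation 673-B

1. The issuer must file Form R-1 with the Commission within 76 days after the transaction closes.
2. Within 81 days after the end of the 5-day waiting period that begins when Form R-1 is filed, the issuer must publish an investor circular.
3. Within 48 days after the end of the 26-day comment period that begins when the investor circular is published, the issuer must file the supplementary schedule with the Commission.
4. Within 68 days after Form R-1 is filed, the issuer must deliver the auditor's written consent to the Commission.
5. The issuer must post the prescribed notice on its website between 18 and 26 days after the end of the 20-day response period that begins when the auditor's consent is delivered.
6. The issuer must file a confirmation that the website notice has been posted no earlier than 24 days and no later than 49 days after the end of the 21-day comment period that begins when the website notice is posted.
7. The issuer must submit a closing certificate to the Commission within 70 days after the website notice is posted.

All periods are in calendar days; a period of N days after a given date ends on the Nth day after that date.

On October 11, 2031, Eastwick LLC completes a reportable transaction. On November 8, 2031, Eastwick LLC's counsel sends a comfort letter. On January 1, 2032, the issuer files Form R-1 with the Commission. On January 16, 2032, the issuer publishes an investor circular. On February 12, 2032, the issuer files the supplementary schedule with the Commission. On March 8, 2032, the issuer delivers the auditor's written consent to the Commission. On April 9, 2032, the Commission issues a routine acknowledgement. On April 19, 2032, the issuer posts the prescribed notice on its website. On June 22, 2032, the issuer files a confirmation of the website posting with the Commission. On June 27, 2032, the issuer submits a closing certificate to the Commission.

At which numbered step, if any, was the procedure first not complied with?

Step 1

Step 1: 76 days after October 11, 2031 (when the transaction closes) is December 26, 2031; January 1, 2032 misses that deadline by 6 days.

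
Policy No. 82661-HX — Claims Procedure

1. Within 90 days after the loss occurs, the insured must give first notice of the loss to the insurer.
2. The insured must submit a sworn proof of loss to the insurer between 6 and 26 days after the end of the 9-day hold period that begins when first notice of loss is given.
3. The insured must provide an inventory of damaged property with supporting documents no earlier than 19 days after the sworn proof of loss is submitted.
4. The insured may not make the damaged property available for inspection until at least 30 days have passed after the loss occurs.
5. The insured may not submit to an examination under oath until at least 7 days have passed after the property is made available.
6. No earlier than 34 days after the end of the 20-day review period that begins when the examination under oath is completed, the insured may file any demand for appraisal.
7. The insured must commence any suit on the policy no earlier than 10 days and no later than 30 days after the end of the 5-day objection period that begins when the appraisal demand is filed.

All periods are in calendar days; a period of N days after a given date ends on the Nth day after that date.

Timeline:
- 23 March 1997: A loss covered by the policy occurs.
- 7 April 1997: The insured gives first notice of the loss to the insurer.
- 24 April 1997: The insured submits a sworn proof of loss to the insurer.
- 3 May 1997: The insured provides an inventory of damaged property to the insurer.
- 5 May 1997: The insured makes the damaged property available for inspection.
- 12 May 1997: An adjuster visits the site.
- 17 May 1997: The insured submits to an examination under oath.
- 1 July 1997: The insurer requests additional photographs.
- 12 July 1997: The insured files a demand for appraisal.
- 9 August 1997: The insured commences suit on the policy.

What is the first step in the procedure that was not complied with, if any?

Step 3

Step 1: 90 days after 23 March 1997 (when the loss occurs) is 21 June 1997; done 7 April 1997 — timely.
Step 2: the window is 6–26 days after 16 April 1997 (end of the 9-day hold period, which began when first notice of loss is given on 7 April 1997), so 22 April 1997 through 12 May 1997; done 24 April 1997, which is between those dates.
Step 3: the earliest permitted date is 19 days after 24 April 1997 (when the sworn proof of loss is submitted), i.e. 13 May 1997; 3 May 1997 is 10 days before the earliest permitted date.
The procedure was therefore not followed at step 3.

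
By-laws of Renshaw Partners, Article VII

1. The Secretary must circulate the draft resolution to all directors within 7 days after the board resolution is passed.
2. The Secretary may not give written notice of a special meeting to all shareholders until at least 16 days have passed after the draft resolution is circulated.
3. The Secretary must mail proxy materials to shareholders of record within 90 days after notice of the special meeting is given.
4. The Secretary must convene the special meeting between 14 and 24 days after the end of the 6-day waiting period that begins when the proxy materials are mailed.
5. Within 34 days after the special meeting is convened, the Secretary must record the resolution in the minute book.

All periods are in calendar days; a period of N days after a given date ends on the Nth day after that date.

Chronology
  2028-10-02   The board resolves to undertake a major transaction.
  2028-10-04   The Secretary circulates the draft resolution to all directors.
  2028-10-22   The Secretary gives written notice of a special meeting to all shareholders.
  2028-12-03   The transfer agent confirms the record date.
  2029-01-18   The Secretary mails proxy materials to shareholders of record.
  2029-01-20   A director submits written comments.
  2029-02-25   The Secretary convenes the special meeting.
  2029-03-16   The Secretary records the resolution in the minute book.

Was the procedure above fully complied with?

No

Step 1: 7 days after 2028-10-02 (when the board resolution is passed) is 2028-10-09; 2028-10-04 is within that limit.
Step 2: the earliest permitted date is 16 days after 2028-10-04 (when the draft resolution is circulated), i.e. 2028-10-20; 2028-10-22 is on or after that date.
Step 3: 90 days after 2028-10-22 (when notice of the special meeting is given) is 2029-01-20; done 2029-01-18 — timely.
Step 4: the window is 14–24 days after 2029-01-24 (end of the 6-day waiting period, which began when the proxy materials are mailed on 2029-01-18), so 2029-02-07 through 2029-02-17; done 2029-02-25 — 8 days after the window closed.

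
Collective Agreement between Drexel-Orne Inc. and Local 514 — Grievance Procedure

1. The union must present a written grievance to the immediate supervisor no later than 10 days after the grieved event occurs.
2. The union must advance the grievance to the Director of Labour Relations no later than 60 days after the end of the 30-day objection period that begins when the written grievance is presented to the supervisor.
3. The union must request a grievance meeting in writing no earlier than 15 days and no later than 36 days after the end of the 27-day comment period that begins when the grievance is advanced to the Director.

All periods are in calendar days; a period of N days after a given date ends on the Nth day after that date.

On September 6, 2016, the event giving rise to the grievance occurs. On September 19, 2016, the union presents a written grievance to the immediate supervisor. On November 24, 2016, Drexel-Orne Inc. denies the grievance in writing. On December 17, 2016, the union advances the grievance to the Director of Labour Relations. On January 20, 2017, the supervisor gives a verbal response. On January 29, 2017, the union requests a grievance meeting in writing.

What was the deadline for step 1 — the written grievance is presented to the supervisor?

September 16, 2016

Step 1 runs from September 6, 2016, when the grieved event occurs. 10 days after September 6, 2016 is September 16, 2016.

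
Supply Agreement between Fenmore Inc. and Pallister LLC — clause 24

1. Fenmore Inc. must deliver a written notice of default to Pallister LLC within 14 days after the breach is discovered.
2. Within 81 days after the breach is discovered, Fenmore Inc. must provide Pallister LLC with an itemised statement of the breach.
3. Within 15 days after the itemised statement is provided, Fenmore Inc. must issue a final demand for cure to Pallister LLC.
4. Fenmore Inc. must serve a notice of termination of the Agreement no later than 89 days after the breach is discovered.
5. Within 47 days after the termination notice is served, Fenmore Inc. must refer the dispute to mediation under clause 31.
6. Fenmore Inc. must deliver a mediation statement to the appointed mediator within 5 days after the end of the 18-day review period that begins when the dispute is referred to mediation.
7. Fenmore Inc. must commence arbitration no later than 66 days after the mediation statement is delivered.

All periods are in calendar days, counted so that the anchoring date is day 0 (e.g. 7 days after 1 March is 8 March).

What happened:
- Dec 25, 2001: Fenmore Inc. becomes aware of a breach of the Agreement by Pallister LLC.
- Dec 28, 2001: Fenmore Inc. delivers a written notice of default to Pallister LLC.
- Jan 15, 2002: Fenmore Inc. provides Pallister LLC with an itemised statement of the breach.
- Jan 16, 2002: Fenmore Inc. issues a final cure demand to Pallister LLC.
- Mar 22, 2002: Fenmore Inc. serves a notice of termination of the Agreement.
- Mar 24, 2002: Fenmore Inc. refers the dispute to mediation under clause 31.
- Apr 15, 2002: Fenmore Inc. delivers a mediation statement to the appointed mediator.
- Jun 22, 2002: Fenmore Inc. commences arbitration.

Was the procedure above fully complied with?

(1) due by Dec 25, 2001 + 14 days = Jan 8, 2002; done Dec 28, 2001 — timely.
(2) due by Dec 25, 2001 + 81 days = Mar 16, 2002; Jan 15, 2002 is within that limit.
(3) due by Jan 15, 2002 + 15 days = Jan 30, 2002; Jan 16, 2002 is within that limit.
(4) due by Dec 25, 2001 + 89 days = Mar 24, 2002; completed Mar 22, 2002, before the deadline.
(5) due by Mar 22, 2002 + 47 days = May 8, 2002; completed Mar 24, 2002, before the deadline.
(6) due by Apr 11, 2002 + 5 days = Apr 16, 2002; completed Apr 15, 2002, before the deadline.
(7) due by Apr 15, 2002 + 66 days = Jun 20, 2002; done Jun 22, 2002 — 2 days late.
The analysis stops there.

No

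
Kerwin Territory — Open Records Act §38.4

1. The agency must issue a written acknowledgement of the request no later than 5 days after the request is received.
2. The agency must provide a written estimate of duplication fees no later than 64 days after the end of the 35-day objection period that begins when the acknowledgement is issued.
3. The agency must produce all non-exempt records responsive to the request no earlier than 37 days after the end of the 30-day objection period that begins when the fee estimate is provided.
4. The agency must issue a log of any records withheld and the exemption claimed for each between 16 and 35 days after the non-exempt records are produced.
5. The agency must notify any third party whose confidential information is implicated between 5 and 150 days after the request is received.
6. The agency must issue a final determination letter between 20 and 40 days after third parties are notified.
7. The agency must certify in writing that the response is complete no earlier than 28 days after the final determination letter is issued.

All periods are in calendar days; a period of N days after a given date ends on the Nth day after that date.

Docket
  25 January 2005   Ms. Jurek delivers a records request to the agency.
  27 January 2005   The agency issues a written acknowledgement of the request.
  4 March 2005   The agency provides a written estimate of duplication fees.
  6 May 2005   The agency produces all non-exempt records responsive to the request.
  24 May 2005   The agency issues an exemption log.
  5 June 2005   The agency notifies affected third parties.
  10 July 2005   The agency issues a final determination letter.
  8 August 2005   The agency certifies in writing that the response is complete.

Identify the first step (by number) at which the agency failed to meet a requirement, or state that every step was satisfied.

Step 1: 5 days after 25 January 2005 (when the request is received) is 30 January 2005; done 27 January 2005 — timely.
Step 2: 64 days after 3 March 2005 (end of the 35-day objection period, which began when the acknowledgement is issued on 27 January 2005) is 6 May 2005; 4 March 2005 is within that limit.
Step 3: the earliest permitted date is 37 days after 3 April 2005 (end of the 30-day objection period, which began when the fee estimate is provided on 4 March 2005), i.e. 10 May 2005; acted on 6 May 2005, 4 days prematurely.

Step 3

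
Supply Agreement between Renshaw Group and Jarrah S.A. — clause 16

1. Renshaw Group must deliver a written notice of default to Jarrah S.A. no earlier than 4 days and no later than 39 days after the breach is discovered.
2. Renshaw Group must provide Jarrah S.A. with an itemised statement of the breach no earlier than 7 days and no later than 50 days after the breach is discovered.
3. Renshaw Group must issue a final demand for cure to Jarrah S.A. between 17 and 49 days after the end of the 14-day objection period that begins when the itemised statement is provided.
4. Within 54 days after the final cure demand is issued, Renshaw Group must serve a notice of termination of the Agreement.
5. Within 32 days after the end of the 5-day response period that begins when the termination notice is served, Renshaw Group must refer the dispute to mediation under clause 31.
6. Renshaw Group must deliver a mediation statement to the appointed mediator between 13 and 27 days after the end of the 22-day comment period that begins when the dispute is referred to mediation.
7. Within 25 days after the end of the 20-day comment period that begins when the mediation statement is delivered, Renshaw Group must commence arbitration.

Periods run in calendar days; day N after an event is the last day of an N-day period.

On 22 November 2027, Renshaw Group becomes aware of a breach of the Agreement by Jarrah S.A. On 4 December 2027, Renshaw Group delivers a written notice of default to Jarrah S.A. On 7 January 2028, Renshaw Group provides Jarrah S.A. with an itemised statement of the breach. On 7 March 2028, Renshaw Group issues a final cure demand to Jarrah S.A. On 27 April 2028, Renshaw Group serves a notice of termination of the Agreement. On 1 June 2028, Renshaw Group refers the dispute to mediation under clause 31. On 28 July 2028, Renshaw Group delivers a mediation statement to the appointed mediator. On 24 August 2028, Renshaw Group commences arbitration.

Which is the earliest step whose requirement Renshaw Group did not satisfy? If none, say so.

Step 6

Step 1 — 4 and 39 days from 22 November 2027 (when the breach is discovered) are 26 November 2027 and 31 December 2027 respectively; 4 December 2027 falls inside that range.
Step 2 — 7 and 50 days from 22 November 2027 (when the breach is discovered) are 29 November 2027 and 11 January 2028 respectively; done 7 January 2028 — within the window.
Step 3 — 17 and 49 days from 21 January 2028 (end of the 14-day objection period, which began when the itemised statement is provided on 7 January 2028) are 7 February 2028 and 10 March 2028 respectively; 7 March 2028 falls inside that range.
Step 4 — counting 54 days from 7 March 2028 (when the final cure demand is issued) gives a deadline of 30 April 2028; completed 27 April 2028, before the deadline.
Step 5 — counting 32 days from 2 May 2028 (end of the 5-day response period, which began when the termination notice is served on 27 April 2028) gives a deadline of 3 June 2028; 1 June 2028 is within that limit.
Step 6 — 13 and 27 days from 23 June 2028 (end of the 22-day comment period, which began when the dispute is referred to mediation on 1 June 2028) are 6 July 2028 and 20 July 2028 respectively; done 28 July 2028 — 8 days after the window closed.
That is the first point of non-compliance.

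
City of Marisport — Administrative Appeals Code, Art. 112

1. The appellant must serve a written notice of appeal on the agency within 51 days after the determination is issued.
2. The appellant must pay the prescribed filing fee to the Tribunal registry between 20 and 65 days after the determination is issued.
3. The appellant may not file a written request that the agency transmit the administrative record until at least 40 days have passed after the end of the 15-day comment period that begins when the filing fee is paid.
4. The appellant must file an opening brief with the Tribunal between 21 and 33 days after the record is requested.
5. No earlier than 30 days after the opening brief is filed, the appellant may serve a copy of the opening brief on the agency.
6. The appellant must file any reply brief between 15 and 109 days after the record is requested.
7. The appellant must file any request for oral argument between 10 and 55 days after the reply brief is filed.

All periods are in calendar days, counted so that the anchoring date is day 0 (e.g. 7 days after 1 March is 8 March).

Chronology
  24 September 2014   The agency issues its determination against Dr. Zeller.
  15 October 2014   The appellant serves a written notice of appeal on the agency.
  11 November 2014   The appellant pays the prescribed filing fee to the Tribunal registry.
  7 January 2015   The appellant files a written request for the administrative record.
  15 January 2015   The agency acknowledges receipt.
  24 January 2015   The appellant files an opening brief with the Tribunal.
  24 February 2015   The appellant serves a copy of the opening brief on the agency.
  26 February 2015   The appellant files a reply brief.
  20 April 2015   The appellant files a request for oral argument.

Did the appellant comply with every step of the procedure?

No

(1) due by 24 September 2014 + 51 days = 14 November 2014; completed 15 October 2014, before the deadline.
(2) the permitted window runs from 24 September 2014 + 20 = 14 October 2014 to 24 September 2014 + 65 = 28 November 2014; 11 November 2014 falls inside that range.
(3) permitted from 26 November 2014 + 40 days = 5 January 2015 onward; 7 January 2015 is on or after that date.
(4) the permitted window runs from 7 January 2015 + 21 = 28 January 2015 to 7 January 2015 + 33 = 9 February 2015; done 24 January 2015 — 4 days before the window opened.
That is the first point of non-compliance.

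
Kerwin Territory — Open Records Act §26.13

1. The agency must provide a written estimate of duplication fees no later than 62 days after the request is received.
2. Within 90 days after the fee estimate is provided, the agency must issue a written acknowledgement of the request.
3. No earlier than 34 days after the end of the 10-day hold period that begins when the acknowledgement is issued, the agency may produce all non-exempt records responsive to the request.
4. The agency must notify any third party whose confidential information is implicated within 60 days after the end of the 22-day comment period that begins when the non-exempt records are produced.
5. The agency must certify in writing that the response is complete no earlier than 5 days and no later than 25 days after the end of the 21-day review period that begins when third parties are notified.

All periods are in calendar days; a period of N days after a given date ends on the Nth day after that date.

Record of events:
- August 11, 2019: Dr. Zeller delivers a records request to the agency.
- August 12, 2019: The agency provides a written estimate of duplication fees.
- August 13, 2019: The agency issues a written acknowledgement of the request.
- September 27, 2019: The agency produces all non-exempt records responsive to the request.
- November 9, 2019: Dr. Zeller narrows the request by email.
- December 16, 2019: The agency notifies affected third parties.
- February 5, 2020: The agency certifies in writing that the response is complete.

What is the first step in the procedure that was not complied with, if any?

Step 1 — counting 62 days from August 11, 2019 (when the request is received) gives a deadline of October 12, 2019; completed August 12, 2019, before the deadline.
Step 2 — counting 90 days from August 12, 2019 (when the fee estimate is provided) gives a deadline of November 10, 2019; done August 13, 2019 — timely.
Step 3 — must wait 34 days from August 23, 2019 (end of the 10-day hold period, which began when the acknowledgement is issued on August 13, 2019), so not before September 26, 2019; September 27, 2019 is on or after that date.
Step 4 — counting 60 days from October 19, 2019 (end of the 22-day comment period, which began when the non-exempt records are produced on September 27, 2019) gives a deadline of December 18, 2019; December 16, 2019 is within that limit.
Step 5 — 5 and 25 days from January 6, 2020 (end of the 21-day review period, which began when third parties are notified on December 16, 2019) are January 11, 2020 and January 31, 2020 respectively; February 5, 2020 is 5 days past the end of the window.

Step 5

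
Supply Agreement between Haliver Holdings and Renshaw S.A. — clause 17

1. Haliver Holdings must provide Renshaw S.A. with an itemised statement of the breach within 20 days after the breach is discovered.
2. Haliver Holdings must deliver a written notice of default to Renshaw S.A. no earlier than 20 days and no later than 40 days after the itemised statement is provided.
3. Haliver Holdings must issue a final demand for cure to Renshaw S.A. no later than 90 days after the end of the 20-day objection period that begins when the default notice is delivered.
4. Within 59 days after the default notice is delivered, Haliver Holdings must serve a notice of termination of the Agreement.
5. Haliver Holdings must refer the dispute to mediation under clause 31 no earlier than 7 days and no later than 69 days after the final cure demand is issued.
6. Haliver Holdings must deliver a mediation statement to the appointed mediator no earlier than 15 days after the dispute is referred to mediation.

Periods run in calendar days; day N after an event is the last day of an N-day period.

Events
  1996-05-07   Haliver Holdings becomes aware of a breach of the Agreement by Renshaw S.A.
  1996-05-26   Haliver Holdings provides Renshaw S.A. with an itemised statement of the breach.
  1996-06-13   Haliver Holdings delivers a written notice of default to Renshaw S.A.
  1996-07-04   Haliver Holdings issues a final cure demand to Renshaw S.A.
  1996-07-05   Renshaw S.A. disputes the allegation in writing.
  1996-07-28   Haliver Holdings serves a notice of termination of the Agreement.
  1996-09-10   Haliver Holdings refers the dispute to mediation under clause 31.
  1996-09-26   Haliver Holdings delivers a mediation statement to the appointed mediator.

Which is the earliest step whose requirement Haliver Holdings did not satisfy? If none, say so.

Step 1: 20 days after 1996-05-07 (when the breach is discovered) is 1996-05-27; completed 1996-05-26, before the deadline.
Step 2: the window is 20–40 days after 1996-05-26 (when the itemised statement is provided), so 1996-06-15 through 1996-07-05; 1996-06-13 is 2 days too early.
The analysis stops there.

Step 2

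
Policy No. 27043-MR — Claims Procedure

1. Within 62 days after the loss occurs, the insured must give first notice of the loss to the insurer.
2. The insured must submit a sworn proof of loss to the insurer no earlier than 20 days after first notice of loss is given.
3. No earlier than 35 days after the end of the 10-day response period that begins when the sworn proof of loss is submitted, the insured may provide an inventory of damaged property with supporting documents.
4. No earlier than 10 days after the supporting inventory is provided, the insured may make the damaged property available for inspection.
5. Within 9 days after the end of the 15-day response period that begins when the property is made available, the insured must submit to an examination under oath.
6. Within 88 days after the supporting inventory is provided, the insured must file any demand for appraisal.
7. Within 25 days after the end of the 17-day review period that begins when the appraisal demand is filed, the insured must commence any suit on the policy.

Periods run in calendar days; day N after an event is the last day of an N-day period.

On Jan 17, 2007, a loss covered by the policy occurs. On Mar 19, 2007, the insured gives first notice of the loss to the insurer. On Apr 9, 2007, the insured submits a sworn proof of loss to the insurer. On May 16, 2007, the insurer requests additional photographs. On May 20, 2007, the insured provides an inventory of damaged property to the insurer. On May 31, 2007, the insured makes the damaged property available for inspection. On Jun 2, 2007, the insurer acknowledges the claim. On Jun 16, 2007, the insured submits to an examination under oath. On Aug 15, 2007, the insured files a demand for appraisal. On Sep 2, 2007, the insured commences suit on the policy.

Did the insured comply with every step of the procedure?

(1) due by Jan 17, 2007 + 62 days = Mar 20, 2007; completed Mar 19, 2007, before the deadline.
(2) permitted from Mar 19, 2007 + 20 days = Apr 8, 2007 onward; done Apr 9, 2007, after the minimum wait.
(3) permitted from Apr 19, 2007 + 35 days = May 24, 2007 onward; done May 20, 2007 — 4 days too early.

No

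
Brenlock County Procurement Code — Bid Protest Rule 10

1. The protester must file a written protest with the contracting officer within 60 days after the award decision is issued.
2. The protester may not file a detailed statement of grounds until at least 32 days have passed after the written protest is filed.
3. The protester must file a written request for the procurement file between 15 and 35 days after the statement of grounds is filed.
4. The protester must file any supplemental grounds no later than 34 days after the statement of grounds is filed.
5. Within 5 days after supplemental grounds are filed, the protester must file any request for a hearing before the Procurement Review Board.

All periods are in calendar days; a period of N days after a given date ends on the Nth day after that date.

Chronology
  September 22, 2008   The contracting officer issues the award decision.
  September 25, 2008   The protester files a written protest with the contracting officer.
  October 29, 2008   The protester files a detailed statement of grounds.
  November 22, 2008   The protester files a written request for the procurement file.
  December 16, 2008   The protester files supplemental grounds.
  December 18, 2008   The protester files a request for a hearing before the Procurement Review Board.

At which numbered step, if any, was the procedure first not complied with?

Step 4

Step 1: 60 days after September 22, 2008 (when the award decision is issued) is November 21, 2008; completed September 25, 2008, before the deadline.
Step 2: the earliest permitted date is 32 days after September 25, 2008 (when the written protest is filed), i.e. October 27, 2008; done October 29, 2008, after the minimum wait.
Step 3: the window is 15–35 days after October 29, 2008 (when the statement of grounds is filed), so November 13, 2008 through December 3, 2008; November 22, 2008 falls inside that range.
Step 4: 34 days after October 29, 2008 (when the statement of grounds is filed) is December 2, 2008; not done until December 16, 2008, 14 days after the deadline.
The procedure was therefore not followed at step 4.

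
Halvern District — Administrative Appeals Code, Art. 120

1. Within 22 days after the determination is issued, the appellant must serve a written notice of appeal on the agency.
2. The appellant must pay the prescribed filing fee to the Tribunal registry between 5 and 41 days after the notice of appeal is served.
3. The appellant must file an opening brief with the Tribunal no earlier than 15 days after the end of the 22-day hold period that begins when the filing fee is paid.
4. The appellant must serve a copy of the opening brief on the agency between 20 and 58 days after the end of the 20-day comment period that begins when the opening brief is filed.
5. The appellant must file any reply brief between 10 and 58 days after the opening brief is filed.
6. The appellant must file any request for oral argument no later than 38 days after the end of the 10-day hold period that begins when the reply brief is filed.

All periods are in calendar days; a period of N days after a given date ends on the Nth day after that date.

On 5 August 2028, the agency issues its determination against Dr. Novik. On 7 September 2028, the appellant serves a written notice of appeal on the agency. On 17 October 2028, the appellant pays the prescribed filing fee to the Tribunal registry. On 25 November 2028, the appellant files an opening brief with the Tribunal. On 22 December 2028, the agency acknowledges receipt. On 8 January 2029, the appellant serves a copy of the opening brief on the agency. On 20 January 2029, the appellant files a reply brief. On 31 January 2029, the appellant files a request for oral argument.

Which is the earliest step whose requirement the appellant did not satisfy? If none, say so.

(1) due by 5 August 2028 + 22 days = 27 August 2028; done 7 September 2028 — 11 days late.
That is the first point of non-compliance.

Step 1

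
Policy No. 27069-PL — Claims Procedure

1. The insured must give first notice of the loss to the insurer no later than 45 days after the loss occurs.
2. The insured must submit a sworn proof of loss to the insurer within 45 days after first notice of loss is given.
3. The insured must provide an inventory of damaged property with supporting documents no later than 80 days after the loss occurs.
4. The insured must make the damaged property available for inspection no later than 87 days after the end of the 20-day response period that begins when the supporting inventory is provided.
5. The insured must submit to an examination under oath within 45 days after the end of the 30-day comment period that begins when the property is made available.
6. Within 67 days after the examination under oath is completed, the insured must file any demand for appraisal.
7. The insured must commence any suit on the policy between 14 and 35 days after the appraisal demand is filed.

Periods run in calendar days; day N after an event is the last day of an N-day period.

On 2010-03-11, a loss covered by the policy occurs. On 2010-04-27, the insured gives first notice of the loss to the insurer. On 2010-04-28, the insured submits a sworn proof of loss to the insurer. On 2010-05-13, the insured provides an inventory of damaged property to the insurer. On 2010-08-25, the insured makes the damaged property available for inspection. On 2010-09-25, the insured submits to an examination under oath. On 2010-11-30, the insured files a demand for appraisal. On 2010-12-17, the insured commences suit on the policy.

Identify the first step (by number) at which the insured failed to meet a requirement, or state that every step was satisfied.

Step 1: 45 days after 2010-03-11 (when the loss occurs) is 2010-04-25; done 2010-04-27 — 2 days late.

Step 1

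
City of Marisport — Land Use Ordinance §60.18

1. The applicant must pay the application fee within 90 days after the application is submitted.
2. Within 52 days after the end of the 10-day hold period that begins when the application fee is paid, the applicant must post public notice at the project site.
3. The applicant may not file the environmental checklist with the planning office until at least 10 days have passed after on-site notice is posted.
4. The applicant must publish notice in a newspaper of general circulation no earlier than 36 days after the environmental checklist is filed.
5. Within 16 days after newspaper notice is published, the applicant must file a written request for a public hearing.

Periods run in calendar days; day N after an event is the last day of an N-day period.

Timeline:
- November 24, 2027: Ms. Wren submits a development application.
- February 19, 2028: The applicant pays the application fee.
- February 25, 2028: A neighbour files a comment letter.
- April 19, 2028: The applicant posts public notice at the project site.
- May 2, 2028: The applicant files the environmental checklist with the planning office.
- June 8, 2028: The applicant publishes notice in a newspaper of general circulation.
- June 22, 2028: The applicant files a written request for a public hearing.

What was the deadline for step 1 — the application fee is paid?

February 22, 2028

Step 1 runs from November 24, 2027, when the application is submitted. 90 days after November 24, 2027 is February 22, 2028.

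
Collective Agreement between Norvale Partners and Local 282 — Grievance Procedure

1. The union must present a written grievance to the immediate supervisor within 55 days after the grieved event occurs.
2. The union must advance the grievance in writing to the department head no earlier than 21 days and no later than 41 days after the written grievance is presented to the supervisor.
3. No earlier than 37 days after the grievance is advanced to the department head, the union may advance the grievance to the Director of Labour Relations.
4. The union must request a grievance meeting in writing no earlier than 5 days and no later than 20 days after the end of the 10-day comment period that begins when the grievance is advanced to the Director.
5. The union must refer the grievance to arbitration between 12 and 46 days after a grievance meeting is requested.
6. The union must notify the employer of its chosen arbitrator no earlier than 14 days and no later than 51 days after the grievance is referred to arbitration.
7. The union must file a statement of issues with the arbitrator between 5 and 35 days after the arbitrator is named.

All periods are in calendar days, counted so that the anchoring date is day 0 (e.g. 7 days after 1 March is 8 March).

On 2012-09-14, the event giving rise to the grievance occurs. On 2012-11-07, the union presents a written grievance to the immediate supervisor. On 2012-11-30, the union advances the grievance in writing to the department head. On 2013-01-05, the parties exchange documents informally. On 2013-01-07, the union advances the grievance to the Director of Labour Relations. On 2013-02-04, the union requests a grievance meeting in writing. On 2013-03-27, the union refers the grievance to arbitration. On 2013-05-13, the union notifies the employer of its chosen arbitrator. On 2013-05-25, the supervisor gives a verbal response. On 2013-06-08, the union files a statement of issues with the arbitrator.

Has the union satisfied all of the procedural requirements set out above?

No

(1) due by 2012-09-14 + 55 days = 2012-11-08; done 2012-11-07 — timely.
(2) the permitted window runs from 2012-11-07 + 21 = 2012-11-28 to 2012-11-07 + 41 = 2012-12-18; 2012-11-30 falls inside that range.
(3) permitted from 2012-11-30 + 37 days = 2013-01-06 onward; done 2013-01-07, after the minimum wait.
(4) the permitted window runs from 2013-01-17 + 5 = 2013-01-22 to 2013-01-17 + 20 = 2013-02-06; done 2013-02-04, which is between those dates.
(5) the permitted window runs from 2013-02-04 + 12 = 2013-02-16 to 2013-02-04 + 46 = 2013-03-22; 2013-03-27 is 5 days past the end of the window.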